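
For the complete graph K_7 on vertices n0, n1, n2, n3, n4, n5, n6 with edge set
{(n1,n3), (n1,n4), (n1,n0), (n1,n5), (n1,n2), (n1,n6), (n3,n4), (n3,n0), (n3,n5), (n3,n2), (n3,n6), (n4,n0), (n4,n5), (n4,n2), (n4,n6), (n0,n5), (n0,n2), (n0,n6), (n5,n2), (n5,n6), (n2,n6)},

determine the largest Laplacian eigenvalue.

For the complete graph K_n, L = nI − J (J = all-ones matrix). J has eigenvalues n (once, eigenvector 𝟙) and 0 (multiplicity n−1), so L has eigenvalues 0 (once) and n (multiplicity n−1). Here n = 7: eigenvalue 0 once and 7 with multiplicity 6.
Laplacian eigenvalues: [0.0, 7.0, 7.0, 7.0, 7.0, 7.0, 7.0]. Largest eigenvalue (spectral radius) = 7.0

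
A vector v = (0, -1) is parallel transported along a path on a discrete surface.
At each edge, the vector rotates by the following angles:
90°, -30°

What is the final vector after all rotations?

Total rotation: 90° + (-30°) = 60°. Final vector: (0.8660, -0.5000)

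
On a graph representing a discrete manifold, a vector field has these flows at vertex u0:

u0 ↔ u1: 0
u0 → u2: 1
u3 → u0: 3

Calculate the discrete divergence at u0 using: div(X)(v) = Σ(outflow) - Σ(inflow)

Divergence = sum of outgoing flows = 0 + 1 + (-3) = -2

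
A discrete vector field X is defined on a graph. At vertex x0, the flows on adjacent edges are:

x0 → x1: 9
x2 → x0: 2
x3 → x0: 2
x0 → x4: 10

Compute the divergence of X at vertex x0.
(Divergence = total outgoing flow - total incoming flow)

Divergence = sum of outgoing flows = 9 + (-2) + (-2) + 10 = 15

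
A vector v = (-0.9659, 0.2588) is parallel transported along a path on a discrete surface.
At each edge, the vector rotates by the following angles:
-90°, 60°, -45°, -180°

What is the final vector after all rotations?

Total rotation: (-90°) + 60° + (-45°) + (-180°) = -255° ≡ 105° (mod 360°). Final vector: (0, -1)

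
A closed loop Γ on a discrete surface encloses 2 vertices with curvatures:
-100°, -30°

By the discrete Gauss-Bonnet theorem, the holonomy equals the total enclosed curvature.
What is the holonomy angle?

Holonomy = total enclosed curvature = (-100°) + (-30°) = -130°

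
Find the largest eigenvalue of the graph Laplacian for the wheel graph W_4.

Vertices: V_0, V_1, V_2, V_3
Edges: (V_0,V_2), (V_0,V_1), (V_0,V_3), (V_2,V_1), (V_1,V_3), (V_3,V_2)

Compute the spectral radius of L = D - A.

The wheel W_4 is the join K_1 ∨ C_3 (a hub joined to every vertex of a cycle of length 3). For a join G ∨ H (G on p vertices, H on q vertices) the Laplacian spectrum is 0, p+q, the eigenvalues of L(G) other than one 0 each shifted by +q, and the eigenvalues of L(H) other than one 0 each shifted by +p. With G = K_1 (p = 1, nothing left after dropping its 0) and H = C_3 (q = 3, eigenvalues 2 − 2cos(2πk/3), k = 0, …, 2; drop k = 0), the spectrum of W_4 is 0, 4, and 1 + (2 − 2cos(2πk/3)) = 3 − 2cos(2πk/3) for k = 1, …, 2:
k=1: 3 − 2cos(2π/3) = 4.0; k=2: 3 − 2cos(4π/3) = 4.0.
Laplacian eigenvalues: [0.0, 4.0, 4.0, 4.0]. Largest eigenvalue (spectral radius) = 4.0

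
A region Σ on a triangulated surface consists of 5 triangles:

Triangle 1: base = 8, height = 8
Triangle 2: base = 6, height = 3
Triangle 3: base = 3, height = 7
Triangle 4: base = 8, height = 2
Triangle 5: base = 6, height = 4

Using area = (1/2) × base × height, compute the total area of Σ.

(1/2)×8×8 + (1/2)×6×3 + (1/2)×3×7 + (1/2)×8×2 + (1/2)×6×4 = 71.5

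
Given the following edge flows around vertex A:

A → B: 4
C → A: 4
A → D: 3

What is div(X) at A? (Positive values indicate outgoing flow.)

Divergence = sum of outgoing flows = 4 + (-4) + 3 = 3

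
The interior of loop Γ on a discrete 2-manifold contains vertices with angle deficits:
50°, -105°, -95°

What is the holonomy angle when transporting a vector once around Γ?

Holonomy = total enclosed curvature = 50° + (-105°) + (-95°) = -150°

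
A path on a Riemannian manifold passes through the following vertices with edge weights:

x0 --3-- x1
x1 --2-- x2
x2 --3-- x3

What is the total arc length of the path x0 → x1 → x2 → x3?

Arc length = 3 + 2 + 3 = 8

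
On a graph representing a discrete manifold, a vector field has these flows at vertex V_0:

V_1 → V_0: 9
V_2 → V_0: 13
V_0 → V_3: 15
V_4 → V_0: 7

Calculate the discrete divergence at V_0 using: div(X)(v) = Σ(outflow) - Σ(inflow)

Divergence = sum of outgoing flows = (-9) + (-13) + 15 + (-7) = -14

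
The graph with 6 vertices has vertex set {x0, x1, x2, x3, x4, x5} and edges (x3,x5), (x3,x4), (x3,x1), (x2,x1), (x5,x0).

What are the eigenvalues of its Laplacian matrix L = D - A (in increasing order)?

Degrees: deg(x0) = 1, deg(x1) = 2, deg(x2) = 1, deg(x3) = 3, deg(x4) = 1, deg(x5) = 2.
L = D − A with rows/columns ordered (x0, x1, x2, x3, x4, x5):
  [ 1,  0,  0,  0,  0, -1]
  [ 0,  2, -1, -1,  0,  0]
  [ 0, -1,  1,  0,  0,  0]
  [ 0, -1,  0,  3, -1, -1]
  [ 0,  0,  0, -1,  1,  0]
  [-1,  0,  0, -1,  0,  2]
Characteristic polynomial: det(λI − L) = λ(λ² − 3λ + 1)(λ² − 5λ + 3)(λ − 2).
Roots: λ = 0; (λ² − 3λ + 1) = 0 ⇒ λ = (3 ± √5)/2 ≈ 0.382, 2.618; (λ² − 5λ + 3) = 0 ⇒ λ = (5 ± √13)/2 ≈ 0.6972, 4.3028; (λ − 2) = 0 ⇒ λ = 2.
(Check: the roots sum (with multiplicity) to 10, matching trace L = Σdeg = 2·5 = 10.)
Laplacian eigenvalues (increasing order): [0.0, 0.382, 0.6972, 2.0, 2.618, 4.3028]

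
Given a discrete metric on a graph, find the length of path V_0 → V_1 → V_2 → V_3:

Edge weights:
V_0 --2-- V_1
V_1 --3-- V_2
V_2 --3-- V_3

Arc length = 2 + 3 + 3 = 8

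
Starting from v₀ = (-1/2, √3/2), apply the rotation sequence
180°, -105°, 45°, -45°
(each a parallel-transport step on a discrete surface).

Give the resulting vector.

Total rotation: 180° + (-105°) + 45° + (-45°) = 75°. Final vector: (-0.9659, -0.2588)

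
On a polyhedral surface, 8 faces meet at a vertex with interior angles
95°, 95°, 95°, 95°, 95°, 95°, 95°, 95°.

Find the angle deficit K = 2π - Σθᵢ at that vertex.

Sum of angles = 760°. K = 360° - 760° = -400° = -20π/9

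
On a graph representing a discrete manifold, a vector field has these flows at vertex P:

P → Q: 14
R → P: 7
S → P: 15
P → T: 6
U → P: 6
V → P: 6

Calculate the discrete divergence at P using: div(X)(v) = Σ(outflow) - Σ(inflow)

Divergence = sum of outgoing flows = 14 + (-7) + (-15) + 6 + (-6) + (-6) = -14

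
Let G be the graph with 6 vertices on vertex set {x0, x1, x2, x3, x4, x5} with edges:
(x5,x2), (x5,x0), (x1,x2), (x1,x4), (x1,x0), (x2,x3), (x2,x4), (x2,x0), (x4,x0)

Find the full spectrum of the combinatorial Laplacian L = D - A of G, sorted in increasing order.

Degrees: deg(x0) = 4, deg(x1) = 3, deg(x2) = 5, deg(x3) = 1, deg(x4) = 3, deg(x5) = 2.
L = D − A with rows/columns ordered (x0, x1, x2, x3, x4, x5):
  [ 4, -1, -1,  0, -1, -1]
  [-1,  3, -1,  0, -1,  0]
  [-1, -1,  5, -1, -1, -1]
  [ 0,  0, -1,  1,  0,  0]
  [-1, -1, -1,  0,  3,  0]
  [-1,  0, -1,  0,  0,  2]
Characteristic polynomial: det(λI − L) = λ(λ − 1)(λ − 2)(λ − 4)(λ − 5)(λ − 6).
Roots: λ = 0; (λ − 1) = 0 ⇒ λ = 1; (λ − 2) = 0 ⇒ λ = 2; (λ − 4) = 0 ⇒ λ = 4; (λ − 5) = 0 ⇒ λ = 5; (λ − 6) = 0 ⇒ λ = 6.
(Check: the roots sum (with multiplicity) to 18, matching trace L = Σdeg = 2·9 = 18.)
Laplacian eigenvalues (increasing order): [0.0, 1.0, 2.0, 4.0, 5.0, 6.0]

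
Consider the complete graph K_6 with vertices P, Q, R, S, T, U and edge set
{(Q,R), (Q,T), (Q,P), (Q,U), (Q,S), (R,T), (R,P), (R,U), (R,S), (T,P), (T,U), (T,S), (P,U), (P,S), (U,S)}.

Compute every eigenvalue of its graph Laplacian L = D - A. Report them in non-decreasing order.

For the complete graph K_n, L = nI − J (J = all-ones matrix). J has eigenvalues n (once, eigenvector 𝟙) and 0 (multiplicity n−1), so L has eigenvalues 0 (once) and n (multiplicity n−1). Here n = 6: eigenvalue 0 once and 6 with multiplicity 5.
Laplacian eigenvalues (increasing order): [0.0, 6.0, 6.0, 6.0, 6.0, 6.0]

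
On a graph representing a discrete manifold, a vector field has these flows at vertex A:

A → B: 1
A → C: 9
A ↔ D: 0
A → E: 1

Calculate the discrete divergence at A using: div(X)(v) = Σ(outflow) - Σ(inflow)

Divergence = sum of outgoing flows = 1 + 9 + 0 + 1 = 11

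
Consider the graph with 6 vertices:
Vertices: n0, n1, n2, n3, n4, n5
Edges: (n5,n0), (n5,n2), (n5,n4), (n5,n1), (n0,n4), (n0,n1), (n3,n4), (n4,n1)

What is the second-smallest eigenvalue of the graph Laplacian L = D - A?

Degrees: deg(n0) = 3, deg(n1) = 3, deg(n2) = 1, deg(n3) = 1, deg(n4) = 4, deg(n5) = 4.
L = D − A with rows/columns ordered (n0, n1, n2, n3, n4, n5):
  [ 3, -1,  0,  0, -1, -1]
  [-1,  3,  0,  0, -1, -1]
  [ 0,  0,  1,  0,  0, -1]
  [ 0,  0,  0,  1, -1,  0]
  [-1, -1,  0, -1,  4, -1]
  [-1, -1, -1,  0, -1,  4]
Characteristic polynomial: det(λI − L) = λ(λ² − 6λ + 4)(λ² − 6λ + 6)(λ − 4).
Roots: λ = 0; (λ² − 6λ + 4) = 0 ⇒ λ = 3 ± √5 ≈ 0.7639, 5.2361; (λ² − 6λ + 6) = 0 ⇒ λ = 3 ± √3 ≈ 1.2679, 4.7321; (λ − 4) = 0 ⇒ λ = 4.
(Check: the roots sum (with multiplicity) to 16, matching trace L = Σdeg = 2·8 = 16.)
Laplacian eigenvalues: [0.0, 0.7639, 1.2679, 4.0, 4.7321, 5.2361]. Algebraic connectivity (smallest non-zero eigenvalue) = 0.7639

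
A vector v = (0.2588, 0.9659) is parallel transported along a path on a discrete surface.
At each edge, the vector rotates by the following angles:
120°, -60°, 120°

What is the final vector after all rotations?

Total rotation: 120° + (-60°) + 120° = 180°. Final vector: (-0.2588, -0.9659)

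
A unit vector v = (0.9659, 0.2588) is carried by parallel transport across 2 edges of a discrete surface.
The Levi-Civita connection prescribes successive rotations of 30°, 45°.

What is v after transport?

Total rotation: 30° + 45° = 75°. Final vector: (0, 1)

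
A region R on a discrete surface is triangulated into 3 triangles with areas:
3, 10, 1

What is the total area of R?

3 + 10 + 1 = 14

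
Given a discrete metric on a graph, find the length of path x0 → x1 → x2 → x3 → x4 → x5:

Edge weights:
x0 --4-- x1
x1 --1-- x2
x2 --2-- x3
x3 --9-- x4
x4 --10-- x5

Arc length = 4 + 1 + 2 + 9 + 10 = 26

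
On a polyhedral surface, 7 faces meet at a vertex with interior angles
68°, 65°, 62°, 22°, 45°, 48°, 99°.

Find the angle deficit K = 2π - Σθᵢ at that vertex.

Sum of angles = 409°. K = 360° - 409° = -49° = -49π/180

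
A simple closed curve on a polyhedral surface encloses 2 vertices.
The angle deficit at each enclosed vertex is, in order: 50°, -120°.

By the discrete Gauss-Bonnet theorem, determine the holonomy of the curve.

Holonomy = total enclosed curvature = 50° + (-120°) = -70°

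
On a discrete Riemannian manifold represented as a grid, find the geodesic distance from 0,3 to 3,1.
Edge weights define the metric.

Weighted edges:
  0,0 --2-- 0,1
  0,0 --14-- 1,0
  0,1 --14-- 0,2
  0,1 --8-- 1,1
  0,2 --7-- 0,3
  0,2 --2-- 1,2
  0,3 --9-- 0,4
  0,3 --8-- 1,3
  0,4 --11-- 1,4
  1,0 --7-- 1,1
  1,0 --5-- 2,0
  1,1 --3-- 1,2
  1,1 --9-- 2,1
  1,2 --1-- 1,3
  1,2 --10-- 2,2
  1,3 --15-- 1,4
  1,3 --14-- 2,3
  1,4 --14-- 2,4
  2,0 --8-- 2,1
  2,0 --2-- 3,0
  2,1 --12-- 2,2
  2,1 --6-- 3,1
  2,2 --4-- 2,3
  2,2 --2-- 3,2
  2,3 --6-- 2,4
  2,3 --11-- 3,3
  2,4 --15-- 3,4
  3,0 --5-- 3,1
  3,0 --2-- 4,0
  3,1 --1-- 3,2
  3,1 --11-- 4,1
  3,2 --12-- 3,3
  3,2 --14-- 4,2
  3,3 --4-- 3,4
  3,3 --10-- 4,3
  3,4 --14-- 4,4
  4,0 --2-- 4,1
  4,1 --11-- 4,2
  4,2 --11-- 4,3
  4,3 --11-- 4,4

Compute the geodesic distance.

Shortest path: 0,3 → 0,2 → 1,2 → 2,2 → 3,2 → 3,1, total weight = 22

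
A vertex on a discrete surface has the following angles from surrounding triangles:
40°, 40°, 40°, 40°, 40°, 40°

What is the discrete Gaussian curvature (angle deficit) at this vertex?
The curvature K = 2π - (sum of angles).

Sum of angles = 240°. K = 360° - 240° = 120° = 2π/3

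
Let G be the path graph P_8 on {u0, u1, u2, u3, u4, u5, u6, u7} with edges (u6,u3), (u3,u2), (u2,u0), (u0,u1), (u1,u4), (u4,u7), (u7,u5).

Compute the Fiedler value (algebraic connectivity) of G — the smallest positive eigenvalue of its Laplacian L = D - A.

The path graph P_n has Laplacian eigenvalues λ_k = 2 − 2cos(kπ/n), k = 0, 1, …, n−1. Here n = 8:
k=0: 2 − 2cos(0) = 0.0; k=1: 2 − 2cos(π/8) = 0.1522; k=2: 2 − 2cos(π/4) = 0.5858; k=3: 2 − 2cos(3π/8) = 1.2346; k=4: 2 − 2cos(π/2) = 2.0; k=5: 2 − 2cos(5π/8) = 2.7654; k=6: 2 − 2cos(3π/4) = 3.4142; k=7: 2 − 2cos(7π/8) = 3.8478.
Laplacian eigenvalues: [0.0, 0.1522, 0.5858, 1.2346, 2.0, 2.7654, 3.4142, 3.8478]. Algebraic connectivity (smallest non-zero eigenvalue) = 0.1522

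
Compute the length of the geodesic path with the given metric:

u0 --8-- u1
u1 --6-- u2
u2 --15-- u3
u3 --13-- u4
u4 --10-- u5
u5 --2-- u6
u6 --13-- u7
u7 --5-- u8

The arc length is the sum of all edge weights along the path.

Arc length = 8 + 6 + 15 + 13 + 10 + 2 + 13 + 5 = 72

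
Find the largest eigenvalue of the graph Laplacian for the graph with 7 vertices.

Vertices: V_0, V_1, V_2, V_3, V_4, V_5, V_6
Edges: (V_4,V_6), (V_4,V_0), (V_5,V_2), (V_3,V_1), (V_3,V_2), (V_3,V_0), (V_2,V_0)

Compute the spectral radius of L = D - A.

Degrees: deg(V_0) = 3, deg(V_1) = 1, deg(V_2) = 3, deg(V_3) = 3, deg(V_4) = 2, deg(V_5) = 1, deg(V_6) = 1.
L = D − A with rows/columns ordered (V_0, V_1, V_2, V_3, V_4, V_5, V_6):
  [ 3,  0, -1, -1, -1,  0,  0]
  [ 0,  1,  0, -1,  0,  0,  0]
  [-1,  0,  3, -1,  0, -1,  0]
  [-1, -1, -1,  3,  0,  0,  0]
  [-1,  0,  0,  0,  2,  0, -1]
  [ 0,  0, -1,  0,  0,  1,  0]
  [ 0,  0,  0,  0, -1,  0,  1]
Characteristic polynomial: det(λI − L) = λ(λ² − 3λ + 1)(λ² − 5λ + 3)(λ² − 6λ + 7).
Roots: λ = 0; (λ² − 3λ + 1) = 0 ⇒ λ = (3 ± √5)/2 ≈ 0.382, 2.618; (λ² − 5λ + 3) = 0 ⇒ λ = (5 ± √13)/2 ≈ 0.6972, 4.3028; (λ² − 6λ + 7) = 0 ⇒ λ = 3 ± √2 ≈ 1.5858, 4.4142.
(Check: the roots sum (with multiplicity) to 14, matching trace L = Σdeg = 2·7 = 14.)
Laplacian eigenvalues: [0.0, 0.382, 0.6972, 1.5858, 2.618, 4.3028, 4.4142]. Largest eigenvalue (spectral radius) = 4.4142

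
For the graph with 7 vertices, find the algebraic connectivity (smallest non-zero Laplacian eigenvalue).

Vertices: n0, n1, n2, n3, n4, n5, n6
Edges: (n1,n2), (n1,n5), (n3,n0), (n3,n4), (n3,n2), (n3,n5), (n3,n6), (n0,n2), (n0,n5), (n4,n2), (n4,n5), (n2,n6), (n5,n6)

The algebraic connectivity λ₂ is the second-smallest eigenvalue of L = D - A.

Degrees: deg(n0) = 3, deg(n1) = 2, deg(n2) = 5, deg(n3) = 5, deg(n4) = 3, deg(n5) = 5, deg(n6) = 3.
L = D − A with rows/columns ordered (n0, n1, n2, n3, n4, n5, n6):
  [ 3,  0, -1, -1,  0, -1,  0]
  [ 0,  2, -1,  0,  0, -1,  0]
  [-1, -1,  5, -1, -1,  0, -1]
  [-1,  0, -1,  5, -1, -1, -1]
  [ 0,  0, -1, -1,  3, -1,  0]
  [-1, -1,  0, -1, -1,  5, -1]
  [ 0,  0, -1, -1,  0, -1,  3]
Characteristic polynomial: det(λI − L) = λ(λ − 2)(λ − 3)²(λ − 5)(λ − 6)(λ − 7).
Roots: λ = 0; (λ − 2) = 0 ⇒ λ = 2; (λ − 3) = 0 ⇒ λ = 3 (multiplicity 2); (λ − 5) = 0 ⇒ λ = 5; (λ − 6) = 0 ⇒ λ = 6; (λ − 7) = 0 ⇒ λ = 7.
(Check: the roots sum (with multiplicity) to 26, matching trace L = Σdeg = 2·13 = 26.)
Laplacian eigenvalues: [0.0, 2.0, 3.0, 3.0, 5.0, 6.0, 7.0]. Algebraic connectivity (smallest non-zero eigenvalue) = 2.0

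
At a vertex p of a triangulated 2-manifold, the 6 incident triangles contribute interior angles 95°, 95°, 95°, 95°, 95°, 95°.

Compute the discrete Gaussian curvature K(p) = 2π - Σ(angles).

Sum of angles = 570°. K = 360° - 570° = -210° = -7π/6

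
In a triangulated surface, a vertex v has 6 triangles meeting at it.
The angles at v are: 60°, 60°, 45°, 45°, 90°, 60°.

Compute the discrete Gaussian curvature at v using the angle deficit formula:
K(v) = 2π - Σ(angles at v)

Sum of angles = 360°. K = 360° - 360° = 0° = 0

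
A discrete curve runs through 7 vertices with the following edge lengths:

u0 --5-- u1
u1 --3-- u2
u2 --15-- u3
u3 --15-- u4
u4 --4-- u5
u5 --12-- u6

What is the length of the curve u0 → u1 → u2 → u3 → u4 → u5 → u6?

Arc length = 5 + 3 + 15 + 15 + 4 + 12 = 54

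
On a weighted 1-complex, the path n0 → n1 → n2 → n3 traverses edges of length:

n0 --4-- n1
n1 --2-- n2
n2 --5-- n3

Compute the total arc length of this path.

Arc length = 4 + 2 + 5 = 11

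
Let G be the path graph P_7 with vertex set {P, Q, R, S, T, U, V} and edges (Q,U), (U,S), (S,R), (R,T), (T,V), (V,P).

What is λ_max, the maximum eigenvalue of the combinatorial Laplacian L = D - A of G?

The path graph P_n has Laplacian eigenvalues λ_k = 2 − 2cos(kπ/n), k = 0, 1, …, n−1. Here n = 7:
k=0: 2 − 2cos(0) = 0.0; k=1: 2 − 2cos(π/7) = 0.1981; k=2: 2 − 2cos(2π/7) = 0.753; k=3: 2 − 2cos(3π/7) = 1.555; k=4: 2 − 2cos(4π/7) = 2.445; k=5: 2 − 2cos(5π/7) = 3.247; k=6: 2 − 2cos(6π/7) = 3.8019.
Laplacian eigenvalues: [0.0, 0.1981, 0.753, 1.555, 2.445, 3.247, 3.8019]. Largest eigenvalue (spectral radius) = 3.8019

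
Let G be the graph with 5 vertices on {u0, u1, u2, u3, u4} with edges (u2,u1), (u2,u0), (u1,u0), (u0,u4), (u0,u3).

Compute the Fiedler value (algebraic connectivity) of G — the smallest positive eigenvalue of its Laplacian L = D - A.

Degrees: deg(u0) = 4, deg(u1) = 2, deg(u2) = 2, deg(u3) = 1, deg(u4) = 1.
L = D − A with rows/columns ordered (u0, u1, u2, u3, u4):
  [ 4, -1, -1, -1, -1]
  [-1,  2, -1,  0,  0]
  [-1, -1,  2,  0,  0]
  [-1,  0,  0,  1,  0]
  [-1,  0,  0,  0,  1]
Characteristic polynomial: det(λI − L) = λ(λ − 1)²(λ − 3)(λ − 5).
Roots: λ = 0; (λ − 1) = 0 ⇒ λ = 1 (multiplicity 2); (λ − 3) = 0 ⇒ λ = 3; (λ − 5) = 0 ⇒ λ = 5.
(Check: the roots sum (with multiplicity) to 10, matching trace L = Σdeg = 2·5 = 10.)
Laplacian eigenvalues: [0.0, 1.0, 1.0, 3.0, 5.0]. Algebraic connectivity (smallest non-zero eigenvalue) = 1.0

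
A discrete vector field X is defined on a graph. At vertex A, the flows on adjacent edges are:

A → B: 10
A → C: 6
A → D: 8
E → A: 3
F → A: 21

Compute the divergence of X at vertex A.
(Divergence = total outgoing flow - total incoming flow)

Divergence = sum of outgoing flows = 10 + 6 + 8 + (-3) + (-21) = 0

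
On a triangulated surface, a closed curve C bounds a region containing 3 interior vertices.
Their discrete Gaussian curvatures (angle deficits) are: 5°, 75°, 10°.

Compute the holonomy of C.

Holonomy = total enclosed curvature = 5° + 75° + 10° = 90°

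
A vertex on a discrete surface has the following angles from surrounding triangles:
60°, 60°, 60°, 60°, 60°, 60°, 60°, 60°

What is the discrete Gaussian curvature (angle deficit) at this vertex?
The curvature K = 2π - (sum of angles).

Sum of angles = 480°. K = 360° - 480° = -120°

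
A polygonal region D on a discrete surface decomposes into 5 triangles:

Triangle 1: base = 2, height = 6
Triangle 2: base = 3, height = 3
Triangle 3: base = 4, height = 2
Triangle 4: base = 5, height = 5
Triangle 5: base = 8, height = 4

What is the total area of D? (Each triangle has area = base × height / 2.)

(1/2)×2×6 + (1/2)×3×3 + (1/2)×4×2 + (1/2)×5×5 + (1/2)×8×4 = 43.0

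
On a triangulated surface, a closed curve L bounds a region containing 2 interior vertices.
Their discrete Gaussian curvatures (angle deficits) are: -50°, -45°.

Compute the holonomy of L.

Holonomy = total enclosed curvature = (-50°) + (-45°) = -95°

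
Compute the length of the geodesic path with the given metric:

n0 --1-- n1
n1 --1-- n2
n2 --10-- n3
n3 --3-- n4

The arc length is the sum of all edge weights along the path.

Arc length = 1 + 1 + 10 + 3 = 15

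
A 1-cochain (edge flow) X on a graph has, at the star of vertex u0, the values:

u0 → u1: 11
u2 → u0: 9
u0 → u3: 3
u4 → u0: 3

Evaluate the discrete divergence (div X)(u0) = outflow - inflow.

Divergence = sum of outgoing flows = 11 + (-9) + 3 + (-3) = 2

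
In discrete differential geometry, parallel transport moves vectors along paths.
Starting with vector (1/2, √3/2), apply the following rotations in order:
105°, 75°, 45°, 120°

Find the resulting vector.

Total rotation: 105° + 75° + 45° + 120° = 345° ≡ -15° (mod 360°). Final vector: (0.7071, 0.7071)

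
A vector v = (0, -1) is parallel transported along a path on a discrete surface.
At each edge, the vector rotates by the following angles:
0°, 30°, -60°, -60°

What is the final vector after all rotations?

Total rotation: 0° + 30° + (-60°) + (-60°) = -90°. Final vector: (-1, 0)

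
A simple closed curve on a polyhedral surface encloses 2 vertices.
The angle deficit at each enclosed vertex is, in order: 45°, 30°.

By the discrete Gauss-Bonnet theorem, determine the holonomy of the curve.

Holonomy = total enclosed curvature = 45° + 30° = 75°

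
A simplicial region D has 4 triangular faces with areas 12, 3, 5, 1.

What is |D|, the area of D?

12 + 3 + 5 + 1 = 21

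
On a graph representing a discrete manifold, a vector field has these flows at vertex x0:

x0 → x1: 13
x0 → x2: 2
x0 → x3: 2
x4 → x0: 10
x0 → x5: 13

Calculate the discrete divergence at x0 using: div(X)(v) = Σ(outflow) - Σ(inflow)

Divergence = sum of outgoing flows = 13 + 2 + 2 + (-10) + 13 = 20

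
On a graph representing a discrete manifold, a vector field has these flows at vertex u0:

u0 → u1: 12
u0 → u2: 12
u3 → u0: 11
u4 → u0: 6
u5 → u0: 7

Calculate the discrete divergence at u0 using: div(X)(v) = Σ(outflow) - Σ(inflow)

Divergence = sum of outgoing flows = 12 + 12 + (-11) + (-6) + (-7) = 0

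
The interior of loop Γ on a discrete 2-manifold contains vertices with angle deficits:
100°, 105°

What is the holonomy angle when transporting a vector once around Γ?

Holonomy = total enclosed curvature = 100° + 105° = 205°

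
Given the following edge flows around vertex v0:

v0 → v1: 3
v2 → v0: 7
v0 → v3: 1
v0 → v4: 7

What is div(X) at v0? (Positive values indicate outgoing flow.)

Divergence = sum of outgoing flows = 3 + (-7) + 1 + 7 = 4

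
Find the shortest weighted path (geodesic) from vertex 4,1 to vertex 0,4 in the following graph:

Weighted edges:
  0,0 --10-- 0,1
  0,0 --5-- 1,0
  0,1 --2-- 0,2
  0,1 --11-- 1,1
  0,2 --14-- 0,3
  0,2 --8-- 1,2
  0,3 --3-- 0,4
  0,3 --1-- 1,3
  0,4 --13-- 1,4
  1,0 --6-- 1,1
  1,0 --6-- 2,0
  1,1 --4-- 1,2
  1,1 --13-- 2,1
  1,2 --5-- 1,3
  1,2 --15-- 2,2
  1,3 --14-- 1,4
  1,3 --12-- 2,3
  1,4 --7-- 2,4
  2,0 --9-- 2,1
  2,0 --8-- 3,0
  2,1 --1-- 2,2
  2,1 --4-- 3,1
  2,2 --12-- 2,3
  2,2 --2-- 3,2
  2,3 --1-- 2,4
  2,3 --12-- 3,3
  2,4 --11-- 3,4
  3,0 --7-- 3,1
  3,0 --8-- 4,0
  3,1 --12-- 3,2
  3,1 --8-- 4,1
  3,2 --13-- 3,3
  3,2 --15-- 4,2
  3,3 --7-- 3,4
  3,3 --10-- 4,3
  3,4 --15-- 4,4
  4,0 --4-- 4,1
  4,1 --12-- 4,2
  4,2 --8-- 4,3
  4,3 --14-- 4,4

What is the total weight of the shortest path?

Shortest path: 4,1 → 3,1 → 2,1 → 2,2 → 1,2 → 1,3 → 0,3 → 0,4, total weight = 37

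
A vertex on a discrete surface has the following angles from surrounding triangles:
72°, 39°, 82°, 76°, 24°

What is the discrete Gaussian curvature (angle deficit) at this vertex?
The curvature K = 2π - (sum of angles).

Sum of angles = 293°. K = 360° - 293° = 67° = 67π/180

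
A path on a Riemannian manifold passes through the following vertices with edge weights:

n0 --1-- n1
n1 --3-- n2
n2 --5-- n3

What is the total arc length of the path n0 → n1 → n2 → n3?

Arc length = 1 + 3 + 5 = 9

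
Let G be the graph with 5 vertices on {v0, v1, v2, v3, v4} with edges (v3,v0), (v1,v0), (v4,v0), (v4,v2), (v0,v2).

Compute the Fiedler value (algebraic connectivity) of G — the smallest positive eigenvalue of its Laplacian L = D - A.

Degrees: deg(v0) = 4, deg(v1) = 1, deg(v2) = 2, deg(v3) = 1, deg(v4) = 2.
L = D − A with rows/columns ordered (v0, v1, v2, v3, v4):
  [ 4, -1, -1, -1, -1]
  [-1,  1,  0,  0,  0]
  [-1,  0,  2,  0, -1]
  [-1,  0,  0,  1,  0]
  [-1,  0, -1,  0,  2]
Characteristic polynomial: det(λI − L) = λ(λ − 1)²(λ − 3)(λ − 5).
Roots: λ = 0; (λ − 1) = 0 ⇒ λ = 1 (multiplicity 2); (λ − 3) = 0 ⇒ λ = 3; (λ − 5) = 0 ⇒ λ = 5.
(Check: the roots sum (with multiplicity) to 10, matching trace L = Σdeg = 2·5 = 10.)
Laplacian eigenvalues: [0.0, 1.0, 1.0, 3.0, 5.0]. Algebraic connectivity (smallest non-zero eigenvalue) = 1.0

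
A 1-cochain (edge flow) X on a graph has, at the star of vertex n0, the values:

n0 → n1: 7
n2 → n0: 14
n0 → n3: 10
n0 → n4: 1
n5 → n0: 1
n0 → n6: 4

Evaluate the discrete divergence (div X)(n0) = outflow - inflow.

Divergence = sum of outgoing flows = 7 + (-14) + 10 + 1 + (-1) + 4 = 7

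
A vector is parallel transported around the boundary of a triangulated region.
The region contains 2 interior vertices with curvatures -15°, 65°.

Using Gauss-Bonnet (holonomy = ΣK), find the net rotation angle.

Holonomy = total enclosed curvature = (-15°) + 65° = 50°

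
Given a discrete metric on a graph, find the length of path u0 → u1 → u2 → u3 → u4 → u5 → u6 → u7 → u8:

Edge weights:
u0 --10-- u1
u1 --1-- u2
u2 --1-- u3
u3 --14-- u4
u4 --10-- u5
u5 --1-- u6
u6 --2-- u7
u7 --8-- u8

Arc length = 10 + 1 + 1 + 14 + 10 + 1 + 2 + 8 = 47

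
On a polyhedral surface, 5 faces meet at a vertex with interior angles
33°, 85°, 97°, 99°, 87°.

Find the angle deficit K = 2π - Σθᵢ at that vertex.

Sum of angles = 401°. K = 360° - 401° = -41° = -41π/180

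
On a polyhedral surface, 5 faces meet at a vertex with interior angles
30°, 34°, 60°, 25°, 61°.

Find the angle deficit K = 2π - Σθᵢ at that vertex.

Sum of angles = 210°. K = 360° - 210° = 150° = 5π/6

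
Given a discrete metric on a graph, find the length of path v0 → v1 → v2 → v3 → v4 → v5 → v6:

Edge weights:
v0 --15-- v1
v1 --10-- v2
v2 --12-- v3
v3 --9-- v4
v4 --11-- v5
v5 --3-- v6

Arc length = 15 + 10 + 12 + 9 + 11 + 3 = 60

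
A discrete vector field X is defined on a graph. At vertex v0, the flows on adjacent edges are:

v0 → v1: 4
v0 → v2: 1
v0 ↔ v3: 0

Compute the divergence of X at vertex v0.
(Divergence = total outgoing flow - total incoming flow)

Divergence = sum of outgoing flows = 4 + 1 + 0 = 5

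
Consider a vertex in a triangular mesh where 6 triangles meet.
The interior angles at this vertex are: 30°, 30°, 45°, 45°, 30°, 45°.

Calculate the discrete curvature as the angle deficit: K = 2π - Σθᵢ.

Sum of angles = 225°. K = 360° - 225° = 135° = 3π/4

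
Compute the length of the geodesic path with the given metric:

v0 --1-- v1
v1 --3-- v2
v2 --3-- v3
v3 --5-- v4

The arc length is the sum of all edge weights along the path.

Arc length = 1 + 3 + 3 + 5 = 12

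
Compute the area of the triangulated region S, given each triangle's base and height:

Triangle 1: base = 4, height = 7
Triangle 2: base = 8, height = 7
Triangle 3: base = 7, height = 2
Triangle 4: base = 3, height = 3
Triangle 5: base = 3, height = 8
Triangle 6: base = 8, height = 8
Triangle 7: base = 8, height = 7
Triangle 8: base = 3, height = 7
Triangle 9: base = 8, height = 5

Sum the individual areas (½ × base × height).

(1/2)×4×7 + (1/2)×8×7 + (1/2)×7×2 + (1/2)×3×3 + (1/2)×3×8 + (1/2)×8×8 + (1/2)×8×7 + (1/2)×3×7 + (1/2)×8×5 = 156.0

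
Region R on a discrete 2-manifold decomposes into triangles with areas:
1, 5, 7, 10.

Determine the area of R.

1 + 5 + 7 + 10 = 23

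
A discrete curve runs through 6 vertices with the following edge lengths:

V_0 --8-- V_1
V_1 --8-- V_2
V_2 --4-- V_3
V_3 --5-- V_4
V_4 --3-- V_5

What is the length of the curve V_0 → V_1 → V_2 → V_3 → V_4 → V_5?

Arc length = 8 + 8 + 4 + 5 + 3 = 28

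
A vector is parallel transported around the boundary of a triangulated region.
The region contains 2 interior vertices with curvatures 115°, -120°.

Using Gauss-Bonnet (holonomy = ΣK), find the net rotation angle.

Holonomy = total enclosed curvature = 115° + (-120°) = -5°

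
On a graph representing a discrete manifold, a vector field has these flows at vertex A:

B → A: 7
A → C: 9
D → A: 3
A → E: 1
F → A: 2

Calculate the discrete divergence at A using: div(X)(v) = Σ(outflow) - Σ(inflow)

Divergence = sum of outgoing flows = (-7) + 9 + (-3) + 1 + (-2) = -2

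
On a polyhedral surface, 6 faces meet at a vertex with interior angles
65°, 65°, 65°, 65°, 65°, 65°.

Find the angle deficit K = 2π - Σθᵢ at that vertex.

Sum of angles = 390°. K = 360° - 390° = -30° = -π/6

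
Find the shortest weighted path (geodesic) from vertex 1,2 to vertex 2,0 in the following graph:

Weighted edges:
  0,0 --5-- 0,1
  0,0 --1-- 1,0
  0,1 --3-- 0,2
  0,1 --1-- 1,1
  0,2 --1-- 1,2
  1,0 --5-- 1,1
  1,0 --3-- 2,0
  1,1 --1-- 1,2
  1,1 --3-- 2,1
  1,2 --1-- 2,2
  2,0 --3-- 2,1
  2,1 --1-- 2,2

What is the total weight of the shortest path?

Shortest path: 1,2 → 2,2 → 2,1 → 2,0, total weight = 5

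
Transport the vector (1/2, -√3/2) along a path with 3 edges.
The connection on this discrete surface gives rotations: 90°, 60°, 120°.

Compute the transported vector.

Total rotation: 90° + 60° + 120° = 270° ≡ -90° (mod 360°). Final vector: (-0.8660, -0.5000)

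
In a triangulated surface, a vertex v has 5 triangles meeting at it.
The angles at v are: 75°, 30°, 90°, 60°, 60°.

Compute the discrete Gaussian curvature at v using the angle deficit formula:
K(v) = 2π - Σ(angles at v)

Sum of angles = 315°. K = 360° - 315° = 45°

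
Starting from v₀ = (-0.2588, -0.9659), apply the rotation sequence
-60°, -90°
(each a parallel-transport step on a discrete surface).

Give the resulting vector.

Total rotation: (-60°) + (-90°) = -150°. Final vector: (-0.2588, 0.9659)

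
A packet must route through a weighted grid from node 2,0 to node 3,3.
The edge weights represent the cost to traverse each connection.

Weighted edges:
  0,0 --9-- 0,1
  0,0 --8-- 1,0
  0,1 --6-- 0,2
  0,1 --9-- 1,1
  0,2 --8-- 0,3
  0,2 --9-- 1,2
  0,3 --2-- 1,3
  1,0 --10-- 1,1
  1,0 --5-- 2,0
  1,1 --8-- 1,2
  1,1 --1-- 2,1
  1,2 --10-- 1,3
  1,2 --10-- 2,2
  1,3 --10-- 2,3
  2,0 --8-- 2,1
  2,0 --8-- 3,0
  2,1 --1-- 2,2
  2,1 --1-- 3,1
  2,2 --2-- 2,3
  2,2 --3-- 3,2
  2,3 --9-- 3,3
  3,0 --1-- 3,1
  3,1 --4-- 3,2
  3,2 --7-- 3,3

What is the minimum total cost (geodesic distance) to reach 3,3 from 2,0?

Shortest path: 2,0 → 2,1 → 2,2 → 3,2 → 3,3, total weight = 19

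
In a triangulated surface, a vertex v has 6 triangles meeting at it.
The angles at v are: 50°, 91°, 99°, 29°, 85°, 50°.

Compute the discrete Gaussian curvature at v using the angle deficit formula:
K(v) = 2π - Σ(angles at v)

Sum of angles = 404°. K = 360° - 404° = -44° = -11π/45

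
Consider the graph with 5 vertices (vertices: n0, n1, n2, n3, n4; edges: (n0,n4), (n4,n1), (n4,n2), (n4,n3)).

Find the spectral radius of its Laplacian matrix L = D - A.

Degrees: deg(n0) = 1, deg(n1) = 1, deg(n2) = 1, deg(n3) = 1, deg(n4) = 4.
L = D − A with rows/columns ordered (n0, n1, n2, n3, n4):
  [ 1,  0,  0,  0, -1]
  [ 0,  1,  0,  0, -1]
  [ 0,  0,  1,  0, -1]
  [ 0,  0,  0,  1, -1]
  [-1, -1, -1, -1,  4]
Characteristic polynomial: det(λI − L) = λ(λ − 1)³(λ − 5).
Roots: λ = 0; (λ − 1) = 0 ⇒ λ = 1 (multiplicity 3); (λ − 5) = 0 ⇒ λ = 5.
(Check: the roots sum (with multiplicity) to 8, matching trace L = Σdeg = 2·4 = 8.)
Laplacian eigenvalues: [0.0, 1.0, 1.0, 1.0, 5.0]. Largest eigenvalue (spectral radius) = 5.0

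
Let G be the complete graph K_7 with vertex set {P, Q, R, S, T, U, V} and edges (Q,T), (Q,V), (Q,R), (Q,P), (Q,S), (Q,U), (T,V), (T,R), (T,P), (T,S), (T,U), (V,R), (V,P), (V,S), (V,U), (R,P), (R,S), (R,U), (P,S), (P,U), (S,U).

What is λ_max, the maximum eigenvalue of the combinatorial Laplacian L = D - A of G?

For the complete graph K_n, L = nI − J (J = all-ones matrix). J has eigenvalues n (once, eigenvector 𝟙) and 0 (multiplicity n−1), so L has eigenvalues 0 (once) and n (multiplicity n−1). Here n = 7: eigenvalue 0 once and 7 with multiplicity 6.
Laplacian eigenvalues: [0.0, 7.0, 7.0, 7.0, 7.0, 7.0, 7.0]. Largest eigenvalue (spectral radius) = 7.0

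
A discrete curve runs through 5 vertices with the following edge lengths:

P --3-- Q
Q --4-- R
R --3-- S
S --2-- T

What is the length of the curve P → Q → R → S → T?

Arc length = 3 + 4 + 3 + 2 = 12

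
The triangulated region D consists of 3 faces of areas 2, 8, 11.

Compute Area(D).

2 + 8 + 11 = 21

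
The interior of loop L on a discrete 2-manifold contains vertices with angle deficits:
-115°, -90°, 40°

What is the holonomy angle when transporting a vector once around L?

Holonomy = total enclosed curvature = (-115°) + (-90°) + 40° = -165°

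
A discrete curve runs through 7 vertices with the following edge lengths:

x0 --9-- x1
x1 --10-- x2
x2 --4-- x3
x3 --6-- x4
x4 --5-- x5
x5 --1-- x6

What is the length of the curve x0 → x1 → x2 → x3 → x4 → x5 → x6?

Arc length = 9 + 10 + 4 + 6 + 5 + 1 = 35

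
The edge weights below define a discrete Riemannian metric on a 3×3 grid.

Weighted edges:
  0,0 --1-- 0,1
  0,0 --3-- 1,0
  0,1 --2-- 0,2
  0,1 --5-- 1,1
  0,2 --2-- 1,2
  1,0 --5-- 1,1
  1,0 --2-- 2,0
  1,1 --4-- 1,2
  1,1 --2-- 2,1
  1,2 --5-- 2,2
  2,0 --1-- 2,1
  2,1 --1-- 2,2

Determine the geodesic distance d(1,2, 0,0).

Shortest path: 1,2 → 0,2 → 0,1 → 0,0, total weight = 5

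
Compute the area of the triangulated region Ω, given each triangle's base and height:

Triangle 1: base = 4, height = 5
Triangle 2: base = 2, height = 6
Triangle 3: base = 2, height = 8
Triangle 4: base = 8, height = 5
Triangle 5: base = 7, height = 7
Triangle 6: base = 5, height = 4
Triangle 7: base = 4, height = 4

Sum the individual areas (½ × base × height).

(1/2)×4×5 + (1/2)×2×6 + (1/2)×2×8 + (1/2)×8×5 + (1/2)×7×7 + (1/2)×5×4 + (1/2)×4×4 = 86.5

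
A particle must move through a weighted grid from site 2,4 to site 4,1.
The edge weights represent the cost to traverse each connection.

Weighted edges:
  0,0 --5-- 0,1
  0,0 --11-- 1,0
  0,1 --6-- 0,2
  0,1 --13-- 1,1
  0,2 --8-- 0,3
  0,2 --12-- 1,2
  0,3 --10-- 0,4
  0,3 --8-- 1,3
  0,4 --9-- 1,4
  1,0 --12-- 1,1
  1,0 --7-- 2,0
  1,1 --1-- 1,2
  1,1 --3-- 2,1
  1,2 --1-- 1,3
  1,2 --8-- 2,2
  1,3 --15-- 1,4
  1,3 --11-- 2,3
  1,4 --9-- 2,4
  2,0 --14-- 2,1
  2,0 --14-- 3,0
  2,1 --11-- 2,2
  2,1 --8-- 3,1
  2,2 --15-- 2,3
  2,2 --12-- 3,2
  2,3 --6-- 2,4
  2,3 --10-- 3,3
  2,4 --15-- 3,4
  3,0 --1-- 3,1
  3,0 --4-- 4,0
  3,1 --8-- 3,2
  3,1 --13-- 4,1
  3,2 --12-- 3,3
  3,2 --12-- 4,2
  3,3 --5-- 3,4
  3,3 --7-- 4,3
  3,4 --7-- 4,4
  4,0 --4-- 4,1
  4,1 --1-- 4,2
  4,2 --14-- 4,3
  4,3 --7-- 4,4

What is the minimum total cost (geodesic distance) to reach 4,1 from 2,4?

Shortest path: 2,4 → 2,3 → 3,3 → 4,3 → 4,2 → 4,1, total weight = 38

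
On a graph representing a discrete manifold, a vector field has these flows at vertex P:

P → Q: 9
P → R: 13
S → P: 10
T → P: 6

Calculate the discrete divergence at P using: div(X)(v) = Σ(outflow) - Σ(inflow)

Divergence = sum of outgoing flows = 9 + 13 + (-10) + (-6) = 6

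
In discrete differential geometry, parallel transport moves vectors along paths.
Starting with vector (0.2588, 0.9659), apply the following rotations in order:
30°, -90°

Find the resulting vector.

Total rotation: 30° + (-90°) = -60°. Final vector: (0.9659, 0.2588)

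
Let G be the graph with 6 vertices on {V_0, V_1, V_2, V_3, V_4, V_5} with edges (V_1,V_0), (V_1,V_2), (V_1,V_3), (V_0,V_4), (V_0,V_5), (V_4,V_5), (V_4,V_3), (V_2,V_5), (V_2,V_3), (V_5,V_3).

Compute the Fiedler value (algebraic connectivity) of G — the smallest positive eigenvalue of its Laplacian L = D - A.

Degrees: deg(V_0) = 3, deg(V_1) = 3, deg(V_2) = 3, deg(V_3) = 4, deg(V_4) = 3, deg(V_5) = 4.
L = D − A with rows/columns ordered (V_0, V_1, V_2, V_3, V_4, V_5):
  [ 3, -1,  0,  0, -1, -1]
  [-1,  3, -1, -1,  0,  0]
  [ 0, -1,  3, -1,  0, -1]
  [ 0, -1, -1,  4, -1, -1]
  [-1,  0,  0, -1,  3, -1]
  [-1,  0, -1, -1, -1,  4]
Characteristic polynomial: det(λI − L) = λ(λ² − 8λ + 13)(λ − 3)(λ − 4)(λ − 5).
Roots: λ = 0; (λ² − 8λ + 13) = 0 ⇒ λ = 4 ± √3 ≈ 2.2679, 5.7321; (λ − 3) = 0 ⇒ λ = 3; (λ − 4) = 0 ⇒ λ = 4; (λ − 5) = 0 ⇒ λ = 5.
(Check: the roots sum (with multiplicity) to 20, matching trace L = Σdeg = 2·10 = 20.)
Laplacian eigenvalues: [0.0, 2.2679, 3.0, 4.0, 5.0, 5.7321]. Algebraic connectivity (smallest non-zero eigenvalue) = 2.2679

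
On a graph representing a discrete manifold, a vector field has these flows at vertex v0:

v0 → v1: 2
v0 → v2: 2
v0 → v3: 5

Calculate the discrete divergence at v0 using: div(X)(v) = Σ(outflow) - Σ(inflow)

Divergence = sum of outgoing flows = 2 + 2 + 5 = 9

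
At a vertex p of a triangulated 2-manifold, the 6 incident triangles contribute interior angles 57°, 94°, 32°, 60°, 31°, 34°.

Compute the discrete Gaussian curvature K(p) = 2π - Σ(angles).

Sum of angles = 308°. K = 360° - 308° = 52° = 13π/45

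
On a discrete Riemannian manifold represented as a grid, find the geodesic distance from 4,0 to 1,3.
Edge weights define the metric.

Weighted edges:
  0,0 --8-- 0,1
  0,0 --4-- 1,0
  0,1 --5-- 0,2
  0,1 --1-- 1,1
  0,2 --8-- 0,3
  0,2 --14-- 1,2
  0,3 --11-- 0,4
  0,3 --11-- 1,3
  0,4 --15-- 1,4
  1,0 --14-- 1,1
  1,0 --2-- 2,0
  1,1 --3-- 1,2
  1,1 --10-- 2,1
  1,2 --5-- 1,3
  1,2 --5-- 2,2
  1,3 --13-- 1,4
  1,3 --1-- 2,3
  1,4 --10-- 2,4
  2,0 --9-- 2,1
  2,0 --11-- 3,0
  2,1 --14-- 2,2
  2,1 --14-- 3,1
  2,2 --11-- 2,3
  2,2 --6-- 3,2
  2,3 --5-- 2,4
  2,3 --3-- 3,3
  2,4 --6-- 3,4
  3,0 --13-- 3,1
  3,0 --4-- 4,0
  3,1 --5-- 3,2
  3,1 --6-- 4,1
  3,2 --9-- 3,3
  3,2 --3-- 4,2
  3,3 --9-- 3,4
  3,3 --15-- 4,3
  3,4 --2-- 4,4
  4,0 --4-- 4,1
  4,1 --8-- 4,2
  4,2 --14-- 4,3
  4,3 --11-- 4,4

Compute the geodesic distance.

Shortest path: 4,0 → 4,1 → 3,1 → 3,2 → 3,3 → 2,3 → 1,3, total weight = 28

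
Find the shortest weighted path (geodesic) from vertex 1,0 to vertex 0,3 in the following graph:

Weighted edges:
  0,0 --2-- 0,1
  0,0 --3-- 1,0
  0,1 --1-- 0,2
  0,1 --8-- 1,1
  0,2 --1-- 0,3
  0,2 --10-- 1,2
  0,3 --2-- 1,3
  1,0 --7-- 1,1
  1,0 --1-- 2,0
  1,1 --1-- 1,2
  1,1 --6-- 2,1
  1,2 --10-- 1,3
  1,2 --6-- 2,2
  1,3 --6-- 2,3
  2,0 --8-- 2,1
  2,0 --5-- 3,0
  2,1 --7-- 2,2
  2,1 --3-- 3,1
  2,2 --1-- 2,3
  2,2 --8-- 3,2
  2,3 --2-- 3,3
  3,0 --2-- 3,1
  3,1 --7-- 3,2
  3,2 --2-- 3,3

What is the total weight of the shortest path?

Shortest path: 1,0 → 0,0 → 0,1 → 0,2 → 0,3, total weight = 7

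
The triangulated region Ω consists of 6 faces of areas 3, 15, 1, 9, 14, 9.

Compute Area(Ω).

3 + 15 + 1 + 9 + 14 + 9 = 51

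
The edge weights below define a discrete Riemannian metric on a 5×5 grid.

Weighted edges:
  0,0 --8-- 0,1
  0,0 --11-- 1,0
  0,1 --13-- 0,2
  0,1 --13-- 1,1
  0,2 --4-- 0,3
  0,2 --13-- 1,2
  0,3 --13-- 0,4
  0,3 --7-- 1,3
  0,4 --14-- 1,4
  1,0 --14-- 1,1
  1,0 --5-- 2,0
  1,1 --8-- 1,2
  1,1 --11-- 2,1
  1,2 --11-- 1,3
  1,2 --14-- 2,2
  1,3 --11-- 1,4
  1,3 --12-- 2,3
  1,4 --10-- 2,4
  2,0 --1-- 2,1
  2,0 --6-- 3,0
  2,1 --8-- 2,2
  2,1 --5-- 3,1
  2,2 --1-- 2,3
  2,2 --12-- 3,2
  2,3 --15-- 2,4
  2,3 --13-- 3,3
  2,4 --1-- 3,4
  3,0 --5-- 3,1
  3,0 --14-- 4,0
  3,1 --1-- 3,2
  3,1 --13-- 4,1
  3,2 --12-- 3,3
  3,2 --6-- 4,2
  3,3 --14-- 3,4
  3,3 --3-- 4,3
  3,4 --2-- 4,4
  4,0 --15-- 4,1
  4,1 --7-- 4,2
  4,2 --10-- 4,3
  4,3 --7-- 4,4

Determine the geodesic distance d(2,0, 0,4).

Shortest path: 2,0 → 2,1 → 2,2 → 2,3 → 1,3 → 0,3 → 0,4, total weight = 42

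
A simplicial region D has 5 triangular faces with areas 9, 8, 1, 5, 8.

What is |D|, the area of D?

9 + 8 + 1 + 5 + 8 = 31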